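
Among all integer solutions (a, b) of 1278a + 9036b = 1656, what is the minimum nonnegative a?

72

gcd(9036, 1278):
  9036 = 7×1278 + 90
  1278 = 14×90 + 18
  90 = 5×18
so gcd(9036, 1278) = 18.
18 divides 1656, so solutions exist.
Back-substitute for Bézout coefficients:
  18 = 1278 - 14×90
  ... = 1278×(99) + 9036×(-14)
Scale by 1656/18 = 92: (a₀, b₀) = (9108, -1288).
General solution: a = 9108 + 502t, b = -1288 - 71t for integer t.
a ≥ 0: smallest is 9108 mod 502 = 72 (at t = -18), with b = -10.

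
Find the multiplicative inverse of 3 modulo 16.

11

gcd(16, 3) = 1.
By Bézout, 3×(-5) + 16×(1) = 1.
So 3×-5 ≡ 1 (mod 16), and -5 mod 16 = 11.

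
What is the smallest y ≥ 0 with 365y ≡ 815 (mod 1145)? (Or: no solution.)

gcd(1145, 365) = 5  (1145 = 3×365 + 50, 365 = 7×50 + 15, 50 = 3×15 + 5, 15 = 3×5).
5 divides 815, so solutions exist.
Back-substituting, 365×(-69) + 1145×(22) = 5.
So 365×(-69) ≡ 5 (mod 1145); multiply by 163: y ≡ -11247 (mod 229).
Smallest nonnegative: y = -11247 mod 229 = 203.

203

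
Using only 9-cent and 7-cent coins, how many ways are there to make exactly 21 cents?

Need nonnegative integers with 9j + 7k = 21.
gcd(9, 7) = 1, and 9·(-3) + 7·(4) = 1.
So (j₀, k₀) = (-63, 84); general j = -63 + 7t, k = 84 - 9t.
j ≥ 0 ⇒ t ≥ 9; k ≥ 0 ⇒ t ≤ 9. That's 1 value of t.

1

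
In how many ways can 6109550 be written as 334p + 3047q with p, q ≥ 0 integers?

6

gcd(3047, 334) = 1.
By Bézout, 334·(520) + 3047·(-57) = 1.
One solution: (2309, 1752).
General: p = 2309 + 3047t, q = 1752 - 334t.
p ≥ 0 ⇒ t ≥ 0; q ≥ 0 ⇒ t ≤ 5. So t ∈ [0, 5]: 6 solutions.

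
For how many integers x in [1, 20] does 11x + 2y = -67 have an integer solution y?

10

gcd(11, 2) = 1.
By Bézout, 11·(1) + 2·(-5) = 1.
Particular solution: (1, -39).
General solution: x = 1 + 2t, y = -39 - 11t for integer t.
1 ≤ 1 + 2t ≤ 20 gives t ∈ [0, 9], which is 10 values.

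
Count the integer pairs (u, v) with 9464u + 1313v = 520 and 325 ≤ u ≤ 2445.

21

gcd(9464, 1313) = 13  (9464 = 7*1313 + 273, 1313 = 4*273 + 221, 273 = 1*221 + 52, 221 = 4*52 + 13, 52 = 4*13).
Back-substituting, 9464*(-24) + 1313*(173) = 13.
Scale by 40: particular solution (-960, 6920); reduce u mod 101: (50, -360).
General solution: u = 50 + 101t, v = -360 - 728t for integer t.
325 ≤ 50 + 101t ≤ 2445 gives t ∈ [3, 23], which is 21 values.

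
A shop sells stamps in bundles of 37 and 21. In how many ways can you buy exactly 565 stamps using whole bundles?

1

Need nonnegative integers with 37j + 21k = 565.
gcd(37, 21) = 1, and 37·(4) + 21·(-7) = 1.
So (j₀, k₀) = (2260, -3955); general j = 2260 + 21t, k = -3955 - 37t.
j ≥ 0 ⇒ t ≥ -107; k ≥ 0 ⇒ t ≤ -107. That's 1 value of t.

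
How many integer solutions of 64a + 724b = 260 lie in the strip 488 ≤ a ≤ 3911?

19

gcd(724, 64) = 4.
By Bézout, 64*(34) + 724*(-3) = 4.
Particular solution: (38, -3).
General solution: a = 38 + 181t, b = -3 - 16t for integer t.
488 ≤ 38 + 181t ≤ 3911 gives t ∈ [3, 21], which is 19 values.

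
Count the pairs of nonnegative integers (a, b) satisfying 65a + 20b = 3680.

gcd(65, 20):
  65 = 3*20 + 5
  20 = 4*5
so gcd(65, 20) = 5.
Back-substitute for Bézout coefficients:
  5 = 65 - 3*20
  ... = 65*(1) + 20*(-3)
Scale by 736: one solution is (736, -2208). Reduce a mod 4: (0, 184).
General: a = 0 + 4t, b = 184 - 13t.
a ≥ 0 ⇒ t ≥ 0; b ≥ 0 ⇒ t ≤ 14. So t ∈ [0, 14]: 15 solutions.

15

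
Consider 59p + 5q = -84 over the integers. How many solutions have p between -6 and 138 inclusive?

gcd(59, 5) = 1.
By Bézout, 59×(-1) + 5×(12) = 1.
Particular solution: (4, -64).
General solution: p = 4 + 5t, q = -64 - 59t for integer t.
-6 ≤ 4 + 5t ≤ 138 gives t ∈ [-2, 26], which is 29 values.

29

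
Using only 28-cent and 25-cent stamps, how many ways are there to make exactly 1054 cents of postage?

Need nonnegative integers with 28j + 25k = 1054.
gcd(28, 25) = 1, and 28·(-8) + 25·(9) = 1.
So (j₀, k₀) = (-8432, 9486); general j = -8432 + 25t, k = 9486 - 28t.
j ≥ 0 ⇒ t ≥ 338; k ≥ 0 ⇒ t ≤ 338. That's 1 value of t.

1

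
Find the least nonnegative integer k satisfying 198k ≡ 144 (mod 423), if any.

gcd(423, 198) = 9.
9 divides 144, so solutions exist.
By Bézout, 198·(15) + 423·(-7) = 9.
So 198·(15) ≡ 9 (mod 423); multiply by 16: k ≡ 240 (mod 47).
Smallest nonnegative: k = 240 mod 47 = 5.

5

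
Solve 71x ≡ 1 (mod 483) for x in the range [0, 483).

449

gcd(483, 71) = 1  (483 = 6×71 + 57, 71 = 1×57 + 14, 57 = 4×14 + 1, 14 = 14×1).
Back-substituting, 71×(-34) + 483×(5) = 1.
So 71×-34 ≡ 1 (mod 483), and -34 mod 483 = 449.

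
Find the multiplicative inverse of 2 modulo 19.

10

gcd(19, 2) = 1  (19 = 9×2 + 1, 2 = 2×1).
Back-substituting, 2×(-9) + 19×(1) = 1.
So 2×-9 ≡ 1 (mod 19), and -9 mod 19 = 10.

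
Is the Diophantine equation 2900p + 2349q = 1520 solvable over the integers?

no

gcd(2900, 2349) = 29  (2900 = 1·2349 + 551, 2349 = 4·551 + 145, 551 = 3·145 + 116, 145 = 1·116 + 29, 116 = 4·29).
29 does not divide 1520 (remainder 12), so no integer solutions.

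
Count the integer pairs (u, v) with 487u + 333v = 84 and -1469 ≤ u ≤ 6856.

gcd(487, 333):
  487 = 1·333 + 154
  333 = 2·154 + 25
  154 = 6·25 + 4
  25 = 6·4 + 1
  4 = 4·1
so gcd(487, 333) = 1.
Back-substitute for Bézout coefficients:
  1 = 25 - 6·4
  ... = 487·(-80) + 333·(117)
Scale by 84: particular solution (-6720, 9828); reduce u mod 333: (273, -399).
General solution: u = 273 + 333t, v = -399 - 487t for integer t.
-1469 ≤ 273 + 333t ≤ 6856 gives t ∈ [-5, 19], which is 25 values.

25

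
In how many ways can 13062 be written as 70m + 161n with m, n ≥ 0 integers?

gcd(161, 70) = 7  (161 = 2×70 + 21, 70 = 3×21 + 7, 21 = 3×7).
Back-substituting, 70×(7) + 161×(-3) = 7.
Scale by 1866: one solution is (13062, -5598). Reduce m mod 23: (21, 72).
General: m = 21 + 23t, n = 72 - 10t.
m ≥ 0 ⇒ t ≥ 0; n ≥ 0 ⇒ t ≤ 7. So t ∈ [0, 7]: 8 solutions.

8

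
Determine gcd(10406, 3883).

11

gcd(10406, 3883):
  10406 = 2·3883 + 2640
  3883 = 1·2640 + 1243
  2640 = 2·1243 + 154
  1243 = 8·154 + 11
  154 = 14·11
so gcd(10406, 3883) = 11.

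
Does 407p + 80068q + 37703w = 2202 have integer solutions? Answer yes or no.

gcd(80068, 407):
  80068 = 196×407 + 296
  407 = 1×296 + 111
  296 = 2×111 + 74
  111 = 1×74 + 37
  74 = 2×37
so gcd(80068, 407) = 37.
gcd(37, 37703) = 37.
37 does not divide 2202 (remainder 19), so no integer solutions.

no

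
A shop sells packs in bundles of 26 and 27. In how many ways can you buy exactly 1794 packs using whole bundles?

3

Need nonnegative integers with 26j + 27k = 1794.
gcd(26, 27) = 1, and 26·(-1) + 27·(1) = 1.
So (j₀, k₀) = (-1794, 1794); general j = -1794 + 27t, k = 1794 - 26t.
j ≥ 0 ⇒ t ≥ 67; k ≥ 0 ⇒ t ≤ 69. That's 3 values of t.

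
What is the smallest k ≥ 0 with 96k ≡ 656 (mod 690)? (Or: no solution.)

no solution

gcd(690, 96) = 6  (690 = 7×96 + 18, 96 = 5×18 + 6, 18 = 3×6).
6 does not divide 656, so the congruence has no solution.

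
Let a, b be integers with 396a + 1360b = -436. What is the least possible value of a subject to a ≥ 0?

gcd(1360, 396):
  1360 = 3·396 + 172
  396 = 2·172 + 52
  172 = 3·52 + 16
  52 = 3·16 + 4
  16 = 4·4
so gcd(1360, 396) = 4.
4 divides -436, so solutions exist.
Back-substitute for Bézout coefficients:
  4 = 52 - 3·16
  ... = 396·(79) + 1360·(-23)
Scale by -436/4 = -109: (a₀, b₀) = (-8611, 2507).
General solution: a = -8611 + 340t, b = 2507 - 99t for integer t.
a ≥ 0: smallest is -8611 mod 340 = 229 (at t = 26), with b = -67.

229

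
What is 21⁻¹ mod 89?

gcd(89, 21) = 1.
By Bézout, 21·(17) + 89·(-4) = 1.
So 21·17 ≡ 1 (mod 89), and 17 mod 89 = 17.

17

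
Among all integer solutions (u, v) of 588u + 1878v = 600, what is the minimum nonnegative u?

116

gcd(1878, 588) = 6.
6 divides 600, so solutions exist.
By Bézout, 588×(-99) + 1878×(31) = 6.
Scale by 600/6 = 100: (u₀, v₀) = (-9900, 3100).
General solution: u = -9900 + 313t, v = 3100 - 98t for integer t.
u ≥ 0: smallest is -9900 mod 313 = 116 (at t = 32), with v = -36.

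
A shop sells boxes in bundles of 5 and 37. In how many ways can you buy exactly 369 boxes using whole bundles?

Need nonnegative integers with 5j + 37k = 369.
gcd(5, 37) = 1, and 5·(15) + 37·(-2) = 1.
So (j₀, k₀) = (5535, -738); general j = 5535 + 37t, k = -738 - 5t.
j ≥ 0 ⇒ t ≥ -149; k ≥ 0 ⇒ t ≤ -148. That's 2 values of t.

2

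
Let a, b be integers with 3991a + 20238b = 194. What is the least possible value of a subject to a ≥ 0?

5360

gcd(20238, 3991):
  20238 = 5×3991 + 283
  3991 = 14×283 + 29
  283 = 9×29 + 22
  29 = 1×22 + 7
  22 = 3×7 + 1
  7 = 7×1
so gcd(20238, 3991) = 1.
1 divides 194, so solutions exist.
Back-substitute for Bézout coefficients:
  1 = 22 - 3×7
  ... = 3991×(-2789) + 20238×(550)
Scale by 194/1 = 194: (a₀, b₀) = (-541066, 106700).
General solution: a = -541066 + 20238t, b = 106700 - 3991t for integer t.
a ≥ 0: smallest is -541066 mod 20238 = 5360 (at t = 27), with b = -1057.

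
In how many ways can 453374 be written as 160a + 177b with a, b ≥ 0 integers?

16

gcd(177, 160) = 1.
By Bézout, 160*(52) + 177*(-47) = 1.
One solution: (110, 2462).
General: a = 110 + 177t, b = 2462 - 160t.
a ≥ 0 ⇒ t ≥ 0; b ≥ 0 ⇒ t ≤ 15. So t ∈ [0, 15]: 16 solutions.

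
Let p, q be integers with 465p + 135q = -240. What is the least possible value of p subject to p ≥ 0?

5

gcd(465, 135) = 15.
15 divides -240, so solutions exist.
By Bézout, 465×(-2) + 135×(7) = 15.
Scale by -240/15 = -16: (p₀, q₀) = (32, -112).
General solution: p = 32 + 9t, q = -112 - 31t for integer t.
p ≥ 0: smallest is 32 mod 9 = 5 (at t = -3), with q = -19.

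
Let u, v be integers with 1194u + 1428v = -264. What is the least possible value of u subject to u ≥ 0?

gcd(1428, 1194):
  1428 = 1×1194 + 234
  1194 = 5×234 + 24
  234 = 9×24 + 18
  24 = 1×18 + 6
  18 = 3×6
so gcd(1428, 1194) = 6.
6 divides -264, so solutions exist.
Back-substitute for Bézout coefficients:
  6 = 24 - 1×18
  ... = 1194×(61) + 1428×(-51)
Scale by -264/6 = -44: (u₀, v₀) = (-2684, 2244).
General solution: u = -2684 + 238t, v = 2244 - 199t for integer t.
u ≥ 0: smallest is -2684 mod 238 = 172 (at t = 12), with v = -144.

172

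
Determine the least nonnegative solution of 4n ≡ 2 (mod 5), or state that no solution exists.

3

gcd(5, 4) = 1.
1 divides 2, so solutions exist.
By Bézout, 4·(-1) + 5·(1) = 1.
So 4·(-1) ≡ 1 (mod 5); multiply by 2: n ≡ -2 (mod 5).
Smallest nonnegative: n = -2 mod 5 = 3.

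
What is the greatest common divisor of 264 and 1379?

1

gcd(1379, 264):
  1379 = 5×264 + 59
  264 = 4×59 + 28
  59 = 2×28 + 3
  28 = 9×3 + 1
  3 = 3×1
so gcd(1379, 264) = 1.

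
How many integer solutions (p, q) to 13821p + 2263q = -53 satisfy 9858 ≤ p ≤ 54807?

gcd(13821, 2263) = 1  (13821 = 6*2263 + 243, 2263 = 9*243 + 76, 243 = 3*76 + 15, 76 = 5*15 + 1, 15 = 15*1).
Back-substituting, 13821*(-149) + 2263*(910) = 1.
Scale by -53: particular solution (7897, -48230); reduce p mod 2263: (1108, -6767).
General solution: p = 1108 + 2263t, q = -6767 - 13821t for integer t.
9858 ≤ 1108 + 2263t ≤ 54807 gives t ∈ [4, 23], which is 20 values.

20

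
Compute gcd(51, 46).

1

gcd(51, 46) = 1  (51 = 1×46 + 5, 46 = 9×5 + 1, 5 = 5×1).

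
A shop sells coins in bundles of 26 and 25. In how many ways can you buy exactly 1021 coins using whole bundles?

1

Need nonnegative integers with 26j + 25k = 1021.
gcd(26, 25) = 1, and 26·(1) + 25·(-1) = 1.
So (j₀, k₀) = (1021, -1021); general j = 1021 + 25t, k = -1021 - 26t.
j ≥ 0 ⇒ t ≥ -40; k ≥ 0 ⇒ t ≤ -40. That's 1 value of t.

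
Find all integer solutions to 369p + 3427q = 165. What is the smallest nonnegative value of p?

gcd(3427, 369):
  3427 = 9·369 + 106
  369 = 3·106 + 51
  106 = 2·51 + 4
  51 = 12·4 + 3
  4 = 1·3 + 1
  3 = 3·1
so gcd(3427, 369) = 1.
1 divides 165, so solutions exist.
Back-substitute for Bézout coefficients:
  1 = 4 - 1·3
  ... = 369·(-873) + 3427·(94)
Scale by 165/1 = 165: (p₀, q₀) = (-144045, 15510).
General solution: p = -144045 + 3427t, q = 15510 - 369t for integer t.
p ≥ 0: smallest is -144045 mod 3427 = 3316 (at t = 43), with q = -357.

3316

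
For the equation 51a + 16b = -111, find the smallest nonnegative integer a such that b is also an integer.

11

gcd(51, 16):
  51 = 3·16 + 3
  16 = 5·3 + 1
  3 = 3·1
so gcd(51, 16) = 1.
1 divides -111, so solutions exist.
Back-substitute for Bézout coefficients:
  1 = 16 - 5·3
  ... = 51·(-5) + 16·(16)
Scale by -111/1 = -111: (a₀, b₀) = (555, -1776).
General solution: a = 555 + 16t, b = -1776 - 51t for integer t.
a ≥ 0: smallest is 555 mod 16 = 11 (at t = -34), with b = -42.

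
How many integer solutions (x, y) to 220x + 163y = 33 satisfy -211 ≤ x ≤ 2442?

17

gcd(220, 163) = 1.
By Bézout, 220·(-20) + 163·(27) = 1.
Particular solution: (155, -209).
General solution: x = 155 + 163t, y = -209 - 220t for integer t.
-211 ≤ 155 + 163t ≤ 2442 gives t ∈ [-2, 14], which is 17 values.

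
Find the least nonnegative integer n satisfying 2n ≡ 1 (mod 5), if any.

gcd(5, 2) = 1  (5 = 2×2 + 1, 2 = 2×1).
1 divides 1, so solutions exist.
Back-substituting, 2×(-2) + 5×(1) = 1.
So 2×(-2) ≡ 1 (mod 5); multiply by 1: n ≡ -2 (mod 5).
Smallest nonnegative: n = -2 mod 5 = 3.

3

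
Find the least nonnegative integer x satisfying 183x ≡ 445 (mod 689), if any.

gcd(689, 183) = 1  (689 = 3·183 + 140, 183 = 1·140 + 43, 140 = 3·43 + 11, 43 = 3·11 + 10, 11 = 1·10 + 1, 10 = 10·1).
1 divides 445, so solutions exist.
Back-substituting, 183·(-64) + 689·(17) = 1.
So 183·(-64) ≡ 1 (mod 689); multiply by 445: x ≡ -28480 (mod 689).
Smallest nonnegative: x = -28480 mod 689 = 458.

458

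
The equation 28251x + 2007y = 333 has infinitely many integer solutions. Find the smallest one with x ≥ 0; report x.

gcd(28251, 2007) = 9  (28251 = 14·2007 + 153, 2007 = 13·153 + 18, 153 = 8·18 + 9, 18 = 2·9).
9 divides 333, so solutions exist.
Back-substituting, 28251·(105) + 2007·(-1478) = 9.
Scale by 333/9 = 37: (x₀, y₀) = (3885, -54686).
General solution: x = 3885 + 223t, y = -54686 - 3139t for integer t.
x ≥ 0: smallest is 3885 mod 223 = 94 (at t = -17), with y = -1323.

94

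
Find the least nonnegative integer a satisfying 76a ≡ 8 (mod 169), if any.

9

gcd(169, 76) = 1  (169 = 2*76 + 17, 76 = 4*17 + 8, 17 = 2*8 + 1, 8 = 8*1).
1 divides 8, so solutions exist.
Back-substituting, 76*(-20) + 169*(9) = 1.
So 76*(-20) ≡ 1 (mod 169); multiply by 8: a ≡ -160 (mod 169).
Smallest nonnegative: a = -160 mod 169 = 9.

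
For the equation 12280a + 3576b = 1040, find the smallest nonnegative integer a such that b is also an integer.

185

gcd(12280, 3576) = 8  (12280 = 3·3576 + 1552, 3576 = 2·1552 + 472, 1552 = 3·472 + 136, 472 = 3·136 + 64, 136 = 2·64 + 8, 64 = 8·8).
8 divides 1040, so solutions exist.
Back-substituting, 12280·(53) + 3576·(-182) = 8.
Scale by 1040/8 = 130: (a₀, b₀) = (6890, -23660).
General solution: a = 6890 + 447t, b = -23660 - 1535t for integer t.
a ≥ 0: smallest is 6890 mod 447 = 185 (at t = -15), with b = -635.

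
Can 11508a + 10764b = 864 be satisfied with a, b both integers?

gcd(11508, 10764) = 12  (11508 = 1·10764 + 744, 10764 = 14·744 + 348, 744 = 2·348 + 48, 348 = 7·48 + 12, 48 = 4·12).
12 divides 864, so integer solutions exist.

yes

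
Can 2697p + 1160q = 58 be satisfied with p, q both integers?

yes

gcd(2697, 1160) = 29.
29 divides 58, so integer solutions exist.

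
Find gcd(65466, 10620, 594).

gcd(65466, 10620) = 18  (65466 = 6·10620 + 1746, 10620 = 6·1746 + 144, 1746 = 12·144 + 18, 144 = 8·18).
gcd(18, 594) = 18.

18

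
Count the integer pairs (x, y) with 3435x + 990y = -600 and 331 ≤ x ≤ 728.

gcd(3435, 990) = 15  (3435 = 3*990 + 465, 990 = 2*465 + 60, 465 = 7*60 + 45, 60 = 1*45 + 15, 45 = 3*15).
Back-substituting, 3435*(-17) + 990*(59) = 15.
Scale by -40: particular solution (680, -2360); reduce x mod 66: (20, -70).
General solution: x = 20 + 66t, y = -70 - 229t for integer t.
331 ≤ 20 + 66t ≤ 728 gives t ∈ [5, 10], which is 6 values.

6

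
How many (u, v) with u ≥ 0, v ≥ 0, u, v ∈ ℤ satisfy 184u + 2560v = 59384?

1

gcd(2560, 184) = 8.
By Bézout, 184·(-153) + 2560·(11) = 8.
One solution: (281, 3).
General: u = 281 + 320t, v = 3 - 23t.
u ≥ 0 ⇒ t ≥ 0; v ≥ 0 ⇒ t ≤ 0. So t ∈ [0, 0]: 1 solution.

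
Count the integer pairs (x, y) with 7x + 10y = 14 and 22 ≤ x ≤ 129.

gcd(10, 7):
  10 = 1·7 + 3
  7 = 2·3 + 1
  3 = 3·1
so gcd(10, 7) = 1.
Back-substitute for Bézout coefficients:
  1 = 7 - 2·3
  ... = 7·(3) + 10·(-2)
Scale by 14: particular solution (42, -28); reduce x mod 10: (2, 0).
General solution: x = 2 + 10t, y = 0 - 7t for integer t.
22 ≤ 2 + 10t ≤ 129 gives t ∈ [2, 12], which is 11 values.

11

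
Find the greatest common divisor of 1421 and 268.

gcd(1421, 268) = 1  (1421 = 5×268 + 81, 268 = 3×81 + 25, 81 = 3×25 + 6, 25 = 4×6 + 1, 6 = 6×1).

1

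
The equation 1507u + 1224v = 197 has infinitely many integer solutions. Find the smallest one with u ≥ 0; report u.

191

gcd(1507, 1224) = 1.
1 divides 197, so solutions exist.
By Bézout, 1507·(-173) + 1224·(213) = 1.
Scale by 197/1 = 197: (u₀, v₀) = (-34081, 41961).
General solution: u = -34081 + 1224t, v = 41961 - 1507t for integer t.
u ≥ 0: smallest is -34081 mod 1224 = 191 (at t = 28), with v = -235.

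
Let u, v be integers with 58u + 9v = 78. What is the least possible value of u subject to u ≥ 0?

gcd(58, 9) = 1.
1 divides 78, so solutions exist.
By Bézout, 58×(-2) + 9×(13) = 1.
Scale by 78/1 = 78: (u₀, v₀) = (-156, 1014).
General solution: u = -156 + 9t, v = 1014 - 58t for integer t.
u ≥ 0: smallest is -156 mod 9 = 6 (at t = 18), with v = -30.

6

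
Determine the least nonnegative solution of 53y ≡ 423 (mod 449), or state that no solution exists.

152

gcd(449, 53) = 1.
1 divides 423, so solutions exist.
By Bézout, 53×(-144) + 449×(17) = 1.
So 53×(-144) ≡ 1 (mod 449); multiply by 423: y ≡ -60912 (mod 449).
Smallest nonnegative: y = -60912 mod 449 = 152.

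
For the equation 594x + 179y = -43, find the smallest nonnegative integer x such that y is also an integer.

gcd(594, 179):
  594 = 3×179 + 57
  179 = 3×57 + 8
  57 = 7×8 + 1
  8 = 8×1
so gcd(594, 179) = 1.
1 divides -43, so solutions exist.
Back-substitute for Bézout coefficients:
  1 = 57 - 7×8
  ... = 594×(22) + 179×(-73)
Scale by -43/1 = -43: (x₀, y₀) = (-946, 3139).
General solution: x = -946 + 179t, y = 3139 - 594t for integer t.
x ≥ 0: smallest is -946 mod 179 = 128 (at t = 6), with y = -425.

128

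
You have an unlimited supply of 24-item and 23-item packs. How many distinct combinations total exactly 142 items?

1

Need nonnegative integers with 24j + 23k = 142.
gcd(24, 23) = 1, and 24·(1) + 23·(-1) = 1.
So (j₀, k₀) = (142, -142); general j = 142 + 23t, k = -142 - 24t.
j ≥ 0 ⇒ t ≥ -6; k ≥ 0 ⇒ t ≤ -6. That's 1 value of t.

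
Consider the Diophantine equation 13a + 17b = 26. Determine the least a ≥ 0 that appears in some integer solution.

gcd(17, 13) = 1.
1 divides 26, so solutions exist.
By Bézout, 13*(4) + 17*(-3) = 1.
Scale by 26/1 = 26: (a₀, b₀) = (104, -78).
General solution: a = 104 + 17t, b = -78 - 13t for integer t.
a ≥ 0: smallest is 104 mod 17 = 2 (at t = -6), with b = 0.

2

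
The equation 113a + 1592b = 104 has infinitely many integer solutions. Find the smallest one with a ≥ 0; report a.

1128

gcd(1592, 113):
  1592 = 14×113 + 10
  113 = 11×10 + 3
  10 = 3×3 + 1
  3 = 3×1
so gcd(1592, 113) = 1.
1 divides 104, so solutions exist.
Back-substitute for Bézout coefficients:
  1 = 10 - 3×3
  ... = 113×(-479) + 1592×(34)
Scale by 104/1 = 104: (a₀, b₀) = (-49816, 3536).
General solution: a = -49816 + 1592t, b = 3536 - 113t for integer t.
a ≥ 0: smallest is -49816 mod 1592 = 1128 (at t = 32), with b = -80.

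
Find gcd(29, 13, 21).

1

gcd(29, 13) = 1.
gcd(1, 21) = 1.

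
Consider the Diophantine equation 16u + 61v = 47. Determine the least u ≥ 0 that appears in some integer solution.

gcd(61, 16) = 1.
1 divides 47, so solutions exist.
By Bézout, 16*(-19) + 61*(5) = 1.
Scale by 47/1 = 47: (u₀, v₀) = (-893, 235).
General solution: u = -893 + 61t, v = 235 - 16t for integer t.
u ≥ 0: smallest is -893 mod 61 = 22 (at t = 15), with v = -5.

22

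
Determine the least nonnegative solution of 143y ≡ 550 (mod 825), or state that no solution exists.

50

gcd(825, 143) = 11.
11 divides 550, so solutions exist.
By Bézout, 143·(-23) + 825·(4) = 11.
So 143·(-23) ≡ 11 (mod 825); multiply by 50: y ≡ -1150 (mod 75).
Smallest nonnegative: y = -1150 mod 75 = 50.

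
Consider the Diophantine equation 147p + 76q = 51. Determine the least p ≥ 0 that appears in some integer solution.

5

gcd(147, 76) = 1  (147 = 1×76 + 71, 76 = 1×71 + 5, 71 = 14×5 + 1, 5 = 5×1).
1 divides 51, so solutions exist.
Back-substituting, 147×(15) + 76×(-29) = 1.
Scale by 51/1 = 51: (p₀, q₀) = (765, -1479).
General solution: p = 765 + 76t, q = -1479 - 147t for integer t.
p ≥ 0: smallest is 765 mod 76 = 5 (at t = -10), with q = -9.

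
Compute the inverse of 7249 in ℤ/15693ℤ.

14104

gcd(15693, 7249) = 1.
By Bézout, 7249*(-1589) + 15693*(734) = 1.
So 7249*-1589 ≡ 1 (mod 15693), and -1589 mod 15693 = 14104.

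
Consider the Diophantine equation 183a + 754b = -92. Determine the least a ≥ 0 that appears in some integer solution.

gcd(754, 183):
  754 = 4·183 + 22
  183 = 8·22 + 7
  22 = 3·7 + 1
  7 = 7·1
so gcd(754, 183) = 1.
1 divides -92, so solutions exist.
Back-substitute for Bézout coefficients:
  1 = 22 - 3·7
  ... = 183·(-103) + 754·(25)
Scale by -92/1 = -92: (a₀, b₀) = (9476, -2300).
General solution: a = 9476 + 754t, b = -2300 - 183t for integer t.
a ≥ 0: smallest is 9476 mod 754 = 428 (at t = -12), with b = -104.

428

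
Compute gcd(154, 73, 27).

1

gcd(154, 73) = 1  (154 = 2·73 + 8, 73 = 9·8 + 1, 8 = 8·1).
gcd(1, 27) = 1.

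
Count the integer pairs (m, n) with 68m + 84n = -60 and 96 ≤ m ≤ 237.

6

gcd(84, 68) = 4.
By Bézout, 68*(5) + 84*(-4) = 4.
Particular solution: (9, -8).
General solution: m = 9 + 21t, n = -8 - 17t for integer t.
96 ≤ 9 + 21t ≤ 237 gives t ∈ [5, 10], which is 6 values.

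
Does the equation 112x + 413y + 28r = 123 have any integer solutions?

no

gcd(413, 112) = 7  (413 = 3×112 + 77, 112 = 1×77 + 35, 77 = 2×35 + 7, 35 = 5×7).
gcd(7, 28) = 7.
7 does not divide 123 (remainder 4), so no integer solutions.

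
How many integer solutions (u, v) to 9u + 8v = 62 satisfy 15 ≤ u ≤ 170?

19

gcd(9, 8):
  9 = 1·8 + 1
  8 = 8·1
so gcd(9, 8) = 1.
Back-substitute for Bézout coefficients:
  1 = 9 - 1·8
  ... = 9·(1) + 8·(-1)
Scale by 62: particular solution (62, -62); reduce u mod 8: (6, 1).
General solution: u = 6 + 8t, v = 1 - 9t for integer t.
15 ≤ 6 + 8t ≤ 170 gives t ∈ [2, 20], which is 19 values.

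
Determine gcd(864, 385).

1

gcd(864, 385) = 1  (864 = 2*385 + 94, 385 = 4*94 + 9, 94 = 10*9 + 4, 9 = 2*4 + 1, 4 = 4*1).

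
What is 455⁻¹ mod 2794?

2401

gcd(2794, 455) = 1  (2794 = 6*455 + 64, 455 = 7*64 + 7, 64 = 9*7 + 1, 7 = 7*1).
Back-substituting, 455*(-393) + 2794*(64) = 1.
So 455*-393 ≡ 1 (mod 2794), and -393 mod 2794 = 2401.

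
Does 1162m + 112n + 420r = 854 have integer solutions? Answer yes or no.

yes

gcd(1162, 112) = 14  (1162 = 10*112 + 42, 112 = 2*42 + 28, 42 = 1*28 + 14, 28 = 2*14).
gcd(14, 420) = 14.
14 divides 854, so integer solutions exist.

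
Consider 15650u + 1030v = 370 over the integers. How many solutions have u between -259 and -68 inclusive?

gcd(15650, 1030) = 10  (15650 = 15*1030 + 200, 1030 = 5*200 + 30, 200 = 6*30 + 20, 30 = 1*20 + 10, 20 = 2*10).
Back-substituting, 15650*(-36) + 1030*(547) = 10.
Scale by 37: particular solution (-1332, 20239); reduce u mod 103: (7, -106).
General solution: u = 7 + 103t, v = -106 - 1565t for integer t.
-259 ≤ 7 + 103t ≤ -68 gives t ∈ [-2, -1], which is 2 values.

2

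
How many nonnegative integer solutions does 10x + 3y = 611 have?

gcd(10, 3) = 1  (10 = 3*3 + 1, 3 = 3*1).
Back-substituting, 10*(1) + 3*(-3) = 1.
Scale by 611: one solution is (611, -1833). Reduce x mod 3: (2, 197).
General: x = 2 + 3t, y = 197 - 10t.
x ≥ 0 ⇒ t ≥ 0; y ≥ 0 ⇒ t ≤ 19. So t ∈ [0, 19]: 20 solutions.

20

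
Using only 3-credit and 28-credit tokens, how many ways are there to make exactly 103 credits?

1

Need nonnegative integers with 3j + 28k = 103.
gcd(3, 28) = 1, and 3·(-9) + 28·(1) = 1.
So (j₀, k₀) = (-927, 103); general j = -927 + 28t, k = 103 - 3t.
j ≥ 0 ⇒ t ≥ 34; k ≥ 0 ⇒ t ≤ 34. That's 1 value of t.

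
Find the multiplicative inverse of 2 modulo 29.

15

gcd(29, 2):
  29 = 14×2 + 1
  2 = 2×1
so gcd(29, 2) = 1.
Back-substitute for Bézout coefficients:
  1 = 29 - 14×2
  ... = 2×(-14) + 29×(1)
So 2×-14 ≡ 1 (mod 29), and -14 mod 29 = 15.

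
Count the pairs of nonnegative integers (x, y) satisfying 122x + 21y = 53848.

gcd(122, 21) = 1.
By Bézout, 122*(5) + 21*(-29) = 1.
One solution: (20, 2448).
General: x = 20 + 21t, y = 2448 - 122t.
x ≥ 0 ⇒ t ≥ 0; y ≥ 0 ⇒ t ≤ 20. So t ∈ [0, 20]: 21 solutions.

21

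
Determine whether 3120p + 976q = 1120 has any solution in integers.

gcd(3120, 976) = 16  (3120 = 3×976 + 192, 976 = 5×192 + 16, 192 = 12×16).
16 divides 1120, so integer solutions exist.

yes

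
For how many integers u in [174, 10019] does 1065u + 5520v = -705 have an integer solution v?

26

gcd(5520, 1065):
  5520 = 5·1065 + 195
  1065 = 5·195 + 90
  195 = 2·90 + 15
  90 = 6·15
so gcd(5520, 1065) = 15.
Back-substitute for Bézout coefficients:
  15 = 195 - 2·90
  ... = 1065·(-57) + 5520·(11)
Scale by -47: particular solution (2679, -517); reduce u mod 368: (103, -20).
General solution: u = 103 + 368t, v = -20 - 71t for integer t.
174 ≤ 103 + 368t ≤ 10019 gives t ∈ [1, 26], which is 26 values.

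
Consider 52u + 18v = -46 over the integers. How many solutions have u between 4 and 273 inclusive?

gcd(52, 18) = 2.
By Bézout, 52×(-1) + 18×(3) = 2.
Particular solution: (5, -17).
General solution: u = 5 + 9t, v = -17 - 26t for integer t.
4 ≤ 5 + 9t ≤ 273 gives t ∈ [0, 29], which is 30 values.

30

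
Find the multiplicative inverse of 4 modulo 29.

22

gcd(29, 4):
  29 = 7×4 + 1
  4 = 4×1
so gcd(29, 4) = 1.
Back-substitute for Bézout coefficients:
  1 = 29 - 7×4
  ... = 4×(-7) + 29×(1)
So 4×-7 ≡ 1 (mod 29), and -7 mod 29 = 22.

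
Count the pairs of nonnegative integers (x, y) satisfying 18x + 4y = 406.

gcd(18, 4):
  18 = 4×4 + 2
  4 = 2×2
so gcd(18, 4) = 2.
Back-substitute for Bézout coefficients:
  2 = 18 - 4×4
  ... = 18×(1) + 4×(-4)
Scale by 203: one solution is (203, -812). Reduce x mod 2: (1, 97).
General: x = 1 + 2t, y = 97 - 9t.
x ≥ 0 ⇒ t ≥ 0; y ≥ 0 ⇒ t ≤ 10. So t ∈ [0, 10]: 11 solutions.

11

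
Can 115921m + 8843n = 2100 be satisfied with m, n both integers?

gcd(115921, 8843) = 37  (115921 = 13×8843 + 962, 8843 = 9×962 + 185, 962 = 5×185 + 37, 185 = 5×37).
37 does not divide 2100 (remainder 28), so no integer solutions.

no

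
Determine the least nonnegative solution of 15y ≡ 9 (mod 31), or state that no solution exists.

13

gcd(31, 15) = 1.
1 divides 9, so solutions exist.
By Bézout, 15*(-2) + 31*(1) = 1.
So 15*(-2) ≡ 1 (mod 31); multiply by 9: y ≡ -18 (mod 31).
Smallest nonnegative: y = -18 mod 31 = 13.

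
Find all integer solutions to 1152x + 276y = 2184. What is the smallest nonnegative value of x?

11

gcd(1152, 276):
  1152 = 4*276 + 48
  276 = 5*48 + 36
  48 = 1*36 + 12
  36 = 3*12
so gcd(1152, 276) = 12.
12 divides 2184, so solutions exist.
Back-substitute for Bézout coefficients:
  12 = 48 - 1*36
  ... = 1152*(6) + 276*(-25)
Scale by 2184/12 = 182: (x₀, y₀) = (1092, -4550).
General solution: x = 1092 + 23t, y = -4550 - 96t for integer t.
x ≥ 0: smallest is 1092 mod 23 = 11 (at t = -47), with y = -38.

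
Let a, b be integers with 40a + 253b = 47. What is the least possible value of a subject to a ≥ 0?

134

gcd(253, 40) = 1  (253 = 6*40 + 13, 40 = 3*13 + 1, 13 = 13*1).
1 divides 47, so solutions exist.
Back-substituting, 40*(19) + 253*(-3) = 1.
Scale by 47/1 = 47: (a₀, b₀) = (893, -141).
General solution: a = 893 + 253t, b = -141 - 40t for integer t.
a ≥ 0: smallest is 893 mod 253 = 134 (at t = -3), with b = -21.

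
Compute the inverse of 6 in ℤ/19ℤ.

gcd(19, 6) = 1  (19 = 3*6 + 1, 6 = 6*1).
Back-substituting, 6*(-3) + 19*(1) = 1.
So 6*-3 ≡ 1 (mod 19), and -3 mod 19 = 16.

16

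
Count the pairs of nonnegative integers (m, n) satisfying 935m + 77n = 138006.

gcd(935, 77) = 11.
By Bézout, 935*(1) + 77*(-12) = 11.
One solution: (2, 1768).
General: m = 2 + 7t, n = 1768 - 85t.
m ≥ 0 ⇒ t ≥ 0; n ≥ 0 ⇒ t ≤ 20. So t ∈ [0, 20]: 21 solutions.

21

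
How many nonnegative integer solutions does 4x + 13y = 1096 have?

22

gcd(13, 4):
  13 = 3×4 + 1
  4 = 4×1
so gcd(13, 4) = 1.
Back-substitute for Bézout coefficients:
  1 = 13 - 3×4
  ... = 4×(-3) + 13×(1)
Scale by 1096: one solution is (-3288, 1096). Reduce x mod 13: (1, 84).
General: x = 1 + 13t, y = 84 - 4t.
x ≥ 0 ⇒ t ≥ 0; y ≥ 0 ⇒ t ≤ 21. So t ∈ [0, 21]: 22 solutions.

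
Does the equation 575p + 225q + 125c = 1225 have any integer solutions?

yes

gcd(575, 225) = 25  (575 = 2×225 + 125, 225 = 1×125 + 100, 125 = 1×100 + 25, 100 = 4×25).
gcd(25, 125) = 25.
25 divides 1225, so integer solutions exist.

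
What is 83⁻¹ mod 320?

27

gcd(320, 83) = 1  (320 = 3×83 + 71, 83 = 1×71 + 12, 71 = 5×12 + 11, 12 = 1×11 + 1, 11 = 11×1).
Back-substituting, 83×(27) + 320×(-7) = 1.
So 83×27 ≡ 1 (mod 320), and 27 mod 320 = 27.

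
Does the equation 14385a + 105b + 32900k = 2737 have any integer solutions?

no

gcd(14385, 105) = 105  (14385 = 137×105).
gcd(105, 32900) = 35.
35 does not divide 2737 (remainder 7), so no integer solutions.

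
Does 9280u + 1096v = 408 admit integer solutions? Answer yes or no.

yes

gcd(9280, 1096):
  9280 = 8·1096 + 512
  1096 = 2·512 + 72
  512 = 7·72 + 8
  72 = 9·8
so gcd(9280, 1096) = 8.
8 divides 408, so integer solutions exist.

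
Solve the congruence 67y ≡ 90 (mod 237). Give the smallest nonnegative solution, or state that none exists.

111

gcd(237, 67) = 1  (237 = 3*67 + 36, 67 = 1*36 + 31, 36 = 1*31 + 5, 31 = 6*5 + 1, 5 = 5*1).
1 divides 90, so solutions exist.
Back-substituting, 67*(46) + 237*(-13) = 1.
So 67*(46) ≡ 1 (mod 237); multiply by 90: y ≡ 4140 (mod 237).
Smallest nonnegative: y = 4140 mod 237 = 111.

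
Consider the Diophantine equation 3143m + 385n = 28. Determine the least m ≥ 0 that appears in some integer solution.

31

gcd(3143, 385) = 7  (3143 = 8×385 + 63, 385 = 6×63 + 7, 63 = 9×7).
7 divides 28, so solutions exist.
Back-substituting, 3143×(-6) + 385×(49) = 7.
Scale by 28/7 = 4: (m₀, n₀) = (-24, 196).
General solution: m = -24 + 55t, n = 196 - 449t for integer t.
m ≥ 0: smallest is -24 mod 55 = 31 (at t = 1), with n = -253.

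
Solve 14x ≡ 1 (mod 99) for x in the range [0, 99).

gcd(99, 14) = 1.
By Bézout, 14·(-7) + 99·(1) = 1.
So 14·-7 ≡ 1 (mod 99), and -7 mod 99 = 92.

92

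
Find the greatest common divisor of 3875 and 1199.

1

gcd(3875, 1199) = 1  (3875 = 3*1199 + 278, 1199 = 4*278 + 87, 278 = 3*87 + 17, 87 = 5*17 + 2, 17 = 8*2 + 1, 2 = 2*1).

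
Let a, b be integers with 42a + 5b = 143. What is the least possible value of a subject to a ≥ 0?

gcd(42, 5) = 1.
1 divides 143, so solutions exist.
By Bézout, 42·(-2) + 5·(17) = 1.
Scale by 143/1 = 143: (a₀, b₀) = (-286, 2431).
General solution: a = -286 + 5t, b = 2431 - 42t for integer t.
a ≥ 0: smallest is -286 mod 5 = 4 (at t = 58), with b = -5.

4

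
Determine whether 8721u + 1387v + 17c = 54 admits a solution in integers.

gcd(8721, 1387) = 19  (8721 = 6×1387 + 399, 1387 = 3×399 + 190, 399 = 2×190 + 19, 190 = 10×19).
gcd(19, 17) = 1.
1 divides 54, so integer solutions exist.

yes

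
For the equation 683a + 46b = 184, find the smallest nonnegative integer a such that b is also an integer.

gcd(683, 46) = 1  (683 = 14*46 + 39, 46 = 1*39 + 7, 39 = 5*7 + 4, 7 = 1*4 + 3, 4 = 1*3 + 1, 3 = 3*1).
1 divides 184, so solutions exist.
Back-substituting, 683*(13) + 46*(-193) = 1.
Scale by 184/1 = 184: (a₀, b₀) = (2392, -35512).
General solution: a = 2392 + 46t, b = -35512 - 683t for integer t.
a ≥ 0: smallest is 2392 mod 46 = 0 (at t = -52), with b = 4.

0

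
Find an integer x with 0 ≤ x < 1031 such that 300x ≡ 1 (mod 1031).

787

gcd(1031, 300) = 1.
By Bézout, 300*(-244) + 1031*(71) = 1.
So 300*-244 ≡ 1 (mod 1031), and -244 mod 1031 = 787.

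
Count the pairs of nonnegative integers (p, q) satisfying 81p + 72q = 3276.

gcd(81, 72):
  81 = 1×72 + 9
  72 = 8×9
so gcd(81, 72) = 9.
Back-substitute for Bézout coefficients:
  9 = 81 - 1×72
  ... = 81×(1) + 72×(-1)
Scale by 364: one solution is (364, -364). Reduce p mod 8: (4, 41).
General: p = 4 + 8t, q = 41 - 9t.
p ≥ 0 ⇒ t ≥ 0; q ≥ 0 ⇒ t ≤ 4. So t ∈ [0, 4]: 5 solutions.

5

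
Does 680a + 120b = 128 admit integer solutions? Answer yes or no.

gcd(680, 120) = 40  (680 = 5*120 + 80, 120 = 1*80 + 40, 80 = 2*40).
40 does not divide 128 (remainder 8), so no integer solutions.

no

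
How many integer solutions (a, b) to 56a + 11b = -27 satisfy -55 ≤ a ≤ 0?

5

gcd(56, 11):
  56 = 5·11 + 1
  11 = 11·1
so gcd(56, 11) = 1.
Back-substitute for Bézout coefficients:
  1 = 56 - 5·11
  ... = 56·(1) + 11·(-5)
Scale by -27: particular solution (-27, 135); reduce a mod 11: (6, -33).
General solution: a = 6 + 11t, b = -33 - 56t for integer t.
-55 ≤ 6 + 11t ≤ 0 gives t ∈ [-5, -1], which is 5 values.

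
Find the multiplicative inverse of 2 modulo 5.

3

gcd(5, 2) = 1.
By Bézout, 2·(-2) + 5·(1) = 1.
So 2·-2 ≡ 1 (mod 5), and -2 mod 5 = 3.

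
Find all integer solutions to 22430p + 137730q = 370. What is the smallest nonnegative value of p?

2579

gcd(137730, 22430) = 10.
10 divides 370, so solutions exist.
By Bézout, 22430*(-2536) + 137730*(413) = 10.
Scale by 370/10 = 37: (p₀, q₀) = (-93832, 15281).
General solution: p = -93832 + 13773t, q = 15281 - 2243t for integer t.
p ≥ 0: smallest is -93832 mod 13773 = 2579 (at t = 7), with q = -420.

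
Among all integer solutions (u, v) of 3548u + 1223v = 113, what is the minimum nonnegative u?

181

gcd(3548, 1223):
  3548 = 2*1223 + 1102
  1223 = 1*1102 + 121
  1102 = 9*121 + 13
  121 = 9*13 + 4
  13 = 3*4 + 1
  4 = 4*1
so gcd(3548, 1223) = 1.
1 divides 113, so solutions exist.
Back-substitute for Bézout coefficients:
  1 = 13 - 3*4
  ... = 3548*(283) + 1223*(-821)
Scale by 113/1 = 113: (u₀, v₀) = (31979, -92773).
General solution: u = 31979 + 1223t, v = -92773 - 3548t for integer t.
u ≥ 0: smallest is 31979 mod 1223 = 181 (at t = -26), with v = -525.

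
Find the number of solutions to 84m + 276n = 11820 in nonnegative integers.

gcd(276, 84) = 12.
By Bézout, 84*(10) + 276*(-3) = 12.
One solution: (6, 41).
General: m = 6 + 23t, n = 41 - 7t.
m ≥ 0 ⇒ t ≥ 0; n ≥ 0 ⇒ t ≤ 5. So t ∈ [0, 5]: 6 solutions.

6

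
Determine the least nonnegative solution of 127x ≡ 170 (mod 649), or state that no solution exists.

gcd(649, 127) = 1.
1 divides 170, so solutions exist.
By Bézout, 127*(46) + 649*(-9) = 1.
So 127*(46) ≡ 1 (mod 649); multiply by 170: x ≡ 7820 (mod 649).
Smallest nonnegative: x = 7820 mod 649 = 32.

32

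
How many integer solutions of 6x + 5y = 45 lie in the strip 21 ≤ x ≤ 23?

0

gcd(6, 5) = 1  (6 = 1×5 + 1, 5 = 5×1).
Back-substituting, 6×(1) + 5×(-1) = 1.
Scale by 45: particular solution (45, -45); reduce x mod 5: (0, 9).
General solution: x = 0 + 5t, y = 9 - 6t for integer t.
21 ≤ 0 + 5t ≤ 23 gives t ∈ [5, 4], which is 0 values.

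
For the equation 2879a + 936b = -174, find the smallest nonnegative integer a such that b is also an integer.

gcd(2879, 936):
  2879 = 3·936 + 71
  936 = 13·71 + 13
  71 = 5·13 + 6
  13 = 2·6 + 1
  6 = 6·1
so gcd(2879, 936) = 1.
1 divides -174, so solutions exist.
Back-substitute for Bézout coefficients:
  1 = 13 - 2·6
  ... = 2879·(-145) + 936·(446)
Scale by -174/1 = -174: (a₀, b₀) = (25230, -77604).
General solution: a = 25230 + 936t, b = -77604 - 2879t for integer t.
a ≥ 0: smallest is 25230 mod 936 = 894 (at t = -26), with b = -2750.

894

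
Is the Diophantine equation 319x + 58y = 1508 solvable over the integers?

yes

gcd(319, 58) = 29.
29 divides 1508, so integer solutions exist.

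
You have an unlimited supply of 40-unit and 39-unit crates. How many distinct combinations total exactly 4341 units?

Need nonnegative integers with 40j + 39k = 4341.
gcd(40, 39) = 1, and 40·(1) + 39·(-1) = 1.
So (j₀, k₀) = (4341, -4341); general j = 4341 + 39t, k = -4341 - 40t.
j ≥ 0 ⇒ t ≥ -111; k ≥ 0 ⇒ t ≤ -109. That's 3 values of t.

3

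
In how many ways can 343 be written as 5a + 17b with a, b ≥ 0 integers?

gcd(17, 5) = 1  (17 = 3×5 + 2, 5 = 2×2 + 1, 2 = 2×1).
Back-substituting, 5×(7) + 17×(-2) = 1.
Scale by 343: one solution is (2401, -686). Reduce a mod 17: (4, 19).
General: a = 4 + 17t, b = 19 - 5t.
a ≥ 0 ⇒ t ≥ 0; b ≥ 0 ⇒ t ≤ 3. So t ∈ [0, 3]: 4 solutions.

4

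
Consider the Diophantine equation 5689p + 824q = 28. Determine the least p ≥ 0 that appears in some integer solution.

gcd(5689, 824):
  5689 = 6·824 + 745
  824 = 1·745 + 79
  745 = 9·79 + 34
  79 = 2·34 + 11
  34 = 3·11 + 1
  11 = 11·1
so gcd(5689, 824) = 1.
1 divides 28, so solutions exist.
Back-substitute for Bézout coefficients:
  1 = 34 - 3·11
  ... = 5689·(73) + 824·(-504)
Scale by 28/1 = 28: (p₀, q₀) = (2044, -14112).
General solution: p = 2044 + 824t, q = -14112 - 5689t for integer t.
p ≥ 0: smallest is 2044 mod 824 = 396 (at t = -2), with q = -2734.

396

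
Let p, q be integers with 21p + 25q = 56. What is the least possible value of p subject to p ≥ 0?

gcd(25, 21) = 1.
1 divides 56, so solutions exist.
By Bézout, 21*(6) + 25*(-5) = 1.
Scale by 56/1 = 56: (p₀, q₀) = (336, -280).
General solution: p = 336 + 25t, q = -280 - 21t for integer t.
p ≥ 0: smallest is 336 mod 25 = 11 (at t = -13), with q = -7.

11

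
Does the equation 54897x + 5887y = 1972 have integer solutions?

gcd(54897, 5887) = 29.
29 divides 1972, so integer solutions exist.

yes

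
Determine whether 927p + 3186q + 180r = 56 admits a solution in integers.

no

gcd(3186, 927) = 9.
gcd(9, 180) = 9.
9 does not divide 56 (remainder 2), so no integer solutions.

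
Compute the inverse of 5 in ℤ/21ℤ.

gcd(21, 5):
  21 = 4×5 + 1
  5 = 5×1
so gcd(21, 5) = 1.
Back-substitute for Bézout coefficients:
  1 = 21 - 4×5
  ... = 5×(-4) + 21×(1)
So 5×-4 ≡ 1 (mod 21), and -4 mod 21 = 17.

17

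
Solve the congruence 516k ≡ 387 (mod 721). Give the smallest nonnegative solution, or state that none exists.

gcd(721, 516):
  721 = 1×516 + 205
  516 = 2×205 + 106
  205 = 1×106 + 99
  106 = 1×99 + 7
  99 = 14×7 + 1
  7 = 7×1
so gcd(721, 516) = 1.
1 divides 387, so solutions exist.
Back-substitute for Bézout coefficients:
  1 = 99 - 14×7
  ... = 516×(-102) + 721×(73)
So 516×(-102) ≡ 1 (mod 721); multiply by 387: k ≡ -39474 (mod 721).
Smallest nonnegative: k = -39474 mod 721 = 181.

181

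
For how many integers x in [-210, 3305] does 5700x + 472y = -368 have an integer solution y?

29

gcd(5700, 472) = 4  (5700 = 12×472 + 36, 472 = 13×36 + 4, 36 = 9×4).
Back-substituting, 5700×(-13) + 472×(157) = 4.
Scale by -92: particular solution (1196, -14444); reduce x mod 118: (16, -194).
General solution: x = 16 + 118t, y = -194 - 1425t for integer t.
-210 ≤ 16 + 118t ≤ 3305 gives t ∈ [-1, 27], which is 29 values.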